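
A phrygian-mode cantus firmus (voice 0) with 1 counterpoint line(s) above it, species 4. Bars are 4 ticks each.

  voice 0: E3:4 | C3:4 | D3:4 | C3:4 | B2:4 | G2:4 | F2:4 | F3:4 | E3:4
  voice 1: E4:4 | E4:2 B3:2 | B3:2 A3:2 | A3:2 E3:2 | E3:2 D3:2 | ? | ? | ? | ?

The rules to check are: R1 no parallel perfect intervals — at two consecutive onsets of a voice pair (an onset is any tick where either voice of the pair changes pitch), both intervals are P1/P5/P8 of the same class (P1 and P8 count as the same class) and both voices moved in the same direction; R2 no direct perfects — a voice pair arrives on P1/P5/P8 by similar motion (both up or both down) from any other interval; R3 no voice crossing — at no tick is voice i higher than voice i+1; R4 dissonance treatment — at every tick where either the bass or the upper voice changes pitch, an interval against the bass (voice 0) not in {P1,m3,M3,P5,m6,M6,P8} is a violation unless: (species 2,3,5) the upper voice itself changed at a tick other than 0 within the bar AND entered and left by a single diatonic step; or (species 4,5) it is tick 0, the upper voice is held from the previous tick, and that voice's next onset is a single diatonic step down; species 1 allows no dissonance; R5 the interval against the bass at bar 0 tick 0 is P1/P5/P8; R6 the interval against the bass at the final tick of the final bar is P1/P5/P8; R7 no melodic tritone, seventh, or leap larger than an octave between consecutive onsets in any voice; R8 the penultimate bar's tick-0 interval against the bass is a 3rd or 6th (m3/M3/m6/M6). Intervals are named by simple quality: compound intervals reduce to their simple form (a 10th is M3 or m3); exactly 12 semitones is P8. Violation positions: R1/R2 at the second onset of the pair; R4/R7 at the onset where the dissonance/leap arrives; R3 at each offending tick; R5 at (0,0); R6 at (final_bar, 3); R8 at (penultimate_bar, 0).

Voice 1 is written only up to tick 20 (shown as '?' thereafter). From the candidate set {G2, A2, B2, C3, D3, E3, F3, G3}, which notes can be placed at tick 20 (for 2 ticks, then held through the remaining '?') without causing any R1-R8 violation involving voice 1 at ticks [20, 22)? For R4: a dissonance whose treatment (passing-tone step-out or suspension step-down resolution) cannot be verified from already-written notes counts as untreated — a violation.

{B2, D3, E3, G3}

G2: violates R2
A2: violates R4
B2: legal
C3: violates R4
D3: legal
E3: legal
F3: violates R4
G3: legal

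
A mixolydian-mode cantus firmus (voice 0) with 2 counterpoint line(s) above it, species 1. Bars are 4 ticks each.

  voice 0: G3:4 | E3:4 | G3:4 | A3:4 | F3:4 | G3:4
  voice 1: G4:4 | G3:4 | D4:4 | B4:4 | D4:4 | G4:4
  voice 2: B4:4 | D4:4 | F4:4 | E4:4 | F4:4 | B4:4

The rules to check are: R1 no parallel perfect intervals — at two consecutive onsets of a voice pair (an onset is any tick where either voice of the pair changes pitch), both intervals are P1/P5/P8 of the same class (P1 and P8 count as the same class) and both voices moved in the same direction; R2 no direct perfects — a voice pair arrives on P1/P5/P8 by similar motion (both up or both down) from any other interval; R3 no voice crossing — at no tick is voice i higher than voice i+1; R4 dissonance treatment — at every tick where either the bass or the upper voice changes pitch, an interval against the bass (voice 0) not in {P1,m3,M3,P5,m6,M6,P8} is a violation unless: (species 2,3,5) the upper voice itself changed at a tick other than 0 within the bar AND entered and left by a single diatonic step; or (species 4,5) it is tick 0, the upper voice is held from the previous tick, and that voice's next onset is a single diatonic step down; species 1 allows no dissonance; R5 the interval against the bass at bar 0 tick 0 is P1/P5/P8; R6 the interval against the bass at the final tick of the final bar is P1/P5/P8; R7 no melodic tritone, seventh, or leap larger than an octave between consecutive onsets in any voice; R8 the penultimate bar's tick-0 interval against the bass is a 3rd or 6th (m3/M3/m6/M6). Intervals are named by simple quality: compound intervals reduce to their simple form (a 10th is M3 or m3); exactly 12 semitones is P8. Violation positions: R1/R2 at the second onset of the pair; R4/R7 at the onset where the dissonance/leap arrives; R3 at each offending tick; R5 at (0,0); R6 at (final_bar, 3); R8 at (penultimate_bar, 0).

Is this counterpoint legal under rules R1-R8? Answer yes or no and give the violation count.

bar 0: v0=G3 v1=G4 v2=B4 (M3)
bar 1: v0=E3 v1=G3 v2=D4 (m7)
bar 2: v0=G3 v1=D4 v2=F4 (m7)
bar 3: v0=A3 v1=B4 v2=E4 (P5)
bar 4: v0=F3 v1=D4 v2=F4 (P8)
bar 5: v0=G3 v1=G4 v2=B4 (M3)
  R5 @ bar0.0: opens on M3
  R2 @ bar1.0: G4/B4 M3 -> G3/D4 P5 similar
  R4 @ bar1.0: E3/D4 m7 untreated
  R2 @ bar2.0: E3/G3 m3 -> G3/D4 P5 similar
  R4 @ bar2.0: G3/F4 m7 untreated
  R3 @ bar3.0: B4 above E4
  R4 @ bar3.0: A3/B4 M2 untreated
  R3 @ bar3.1: B4 above E4
  R3 @ bar3.2: B4 above E4
  R3 @ bar3.3: B4 above E4
  R8 @ bar4.0: penult P8 not 3rd/6th
  R2 @ bar5.0: F3/D4 M6 -> G3/G4 P8 similar
  R7 @ bar5.0: F4->B4 leap 6st
  R6 @ bar5.3: closes on M3

No (14 violations)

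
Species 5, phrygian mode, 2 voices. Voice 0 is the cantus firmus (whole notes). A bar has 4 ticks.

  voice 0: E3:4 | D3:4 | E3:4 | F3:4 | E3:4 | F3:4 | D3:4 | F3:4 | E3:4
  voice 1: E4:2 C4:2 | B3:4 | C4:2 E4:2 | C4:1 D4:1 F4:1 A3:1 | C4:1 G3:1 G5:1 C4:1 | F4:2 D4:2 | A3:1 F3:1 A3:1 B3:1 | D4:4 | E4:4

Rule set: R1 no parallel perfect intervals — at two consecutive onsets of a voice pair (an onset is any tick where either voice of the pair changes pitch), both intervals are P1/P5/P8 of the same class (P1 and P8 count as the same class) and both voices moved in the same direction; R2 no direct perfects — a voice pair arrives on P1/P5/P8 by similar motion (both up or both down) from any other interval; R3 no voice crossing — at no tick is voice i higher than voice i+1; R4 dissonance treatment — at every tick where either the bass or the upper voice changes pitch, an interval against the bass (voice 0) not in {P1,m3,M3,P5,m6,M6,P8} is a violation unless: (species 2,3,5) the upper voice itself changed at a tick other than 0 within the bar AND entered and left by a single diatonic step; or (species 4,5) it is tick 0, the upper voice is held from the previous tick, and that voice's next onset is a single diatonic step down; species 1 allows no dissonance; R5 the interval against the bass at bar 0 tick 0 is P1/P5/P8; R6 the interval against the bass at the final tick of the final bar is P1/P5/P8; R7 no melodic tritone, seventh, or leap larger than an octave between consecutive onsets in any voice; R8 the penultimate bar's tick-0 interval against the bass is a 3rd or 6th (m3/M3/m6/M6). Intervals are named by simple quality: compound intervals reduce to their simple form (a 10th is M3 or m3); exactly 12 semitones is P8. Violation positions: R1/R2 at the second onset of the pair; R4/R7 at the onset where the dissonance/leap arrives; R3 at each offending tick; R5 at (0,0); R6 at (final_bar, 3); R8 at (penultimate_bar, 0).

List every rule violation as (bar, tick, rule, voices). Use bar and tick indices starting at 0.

(4, 2, R7, (1,))
(4, 3, R7, (1,))
(5, 0, R2, (0, 1))
(6, 0, R2, (0, 1))

bar 0: v0=E3 v1=E4 downbeat P8
bar 1: v0=D3 v1=B3 downbeat M6
bar 2: v0=E3 v1=C4 downbeat m6
bar 3: v0=F3 v1=C4 downbeat P5
bar 4: v0=E3 v1=C4 downbeat m6
bar 5: v0=F3 v1=F4 downbeat P8
bar 6: v0=D3 v1=A3 downbeat P5
bar 7: v0=F3 v1=D4 downbeat M6
bar 8: v0=E3 v1=E4 downbeat P8
  -> R7 @ bar 4 tick 2 v(1,): G3->G5 leap 24st
  -> R7 @ bar 4 tick 3 v(1,): G5->C4 leap 19st
  -> R2 @ bar 5 tick 0 v(0, 1): E3/C4 m6 -> F3/F4 P8 similar
  -> R2 @ bar 6 tick 0 v(0, 1): F3/D4 M6 -> D3/A3 P5 similar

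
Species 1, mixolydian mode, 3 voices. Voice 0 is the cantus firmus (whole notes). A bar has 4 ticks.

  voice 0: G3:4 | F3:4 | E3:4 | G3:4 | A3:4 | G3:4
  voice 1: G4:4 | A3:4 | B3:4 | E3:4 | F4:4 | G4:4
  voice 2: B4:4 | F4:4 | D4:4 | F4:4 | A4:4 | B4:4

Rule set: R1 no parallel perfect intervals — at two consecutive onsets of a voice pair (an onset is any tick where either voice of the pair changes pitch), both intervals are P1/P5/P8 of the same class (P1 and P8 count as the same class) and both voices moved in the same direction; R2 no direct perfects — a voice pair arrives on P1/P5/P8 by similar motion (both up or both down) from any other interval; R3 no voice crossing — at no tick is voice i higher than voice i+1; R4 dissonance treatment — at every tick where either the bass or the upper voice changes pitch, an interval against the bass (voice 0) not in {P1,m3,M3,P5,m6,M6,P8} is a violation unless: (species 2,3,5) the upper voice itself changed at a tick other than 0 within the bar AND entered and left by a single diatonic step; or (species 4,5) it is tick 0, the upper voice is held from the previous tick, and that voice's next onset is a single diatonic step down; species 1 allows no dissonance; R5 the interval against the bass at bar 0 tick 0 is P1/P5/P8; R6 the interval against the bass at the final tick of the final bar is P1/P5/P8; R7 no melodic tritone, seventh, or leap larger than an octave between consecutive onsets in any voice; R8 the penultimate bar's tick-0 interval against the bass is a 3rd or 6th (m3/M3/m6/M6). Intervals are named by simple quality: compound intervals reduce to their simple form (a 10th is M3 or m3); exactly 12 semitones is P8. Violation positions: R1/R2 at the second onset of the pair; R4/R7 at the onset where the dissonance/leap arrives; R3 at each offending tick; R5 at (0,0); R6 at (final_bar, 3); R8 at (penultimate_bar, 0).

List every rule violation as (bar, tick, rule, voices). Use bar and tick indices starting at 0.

bar 0: v0=G3 v1=G4 v2=B4 downbeat M3
bar 1: v0=F3 v1=A3 v2=F4 downbeat P8
bar 2: v0=E3 v1=B3 v2=D4 downbeat m7
bar 3: v0=G3 v1=E3 v2=F4 downbeat m7
bar 4: v0=A3 v1=F4 v2=A4 downbeat P8
bar 5: v0=G3 v1=G4 v2=B4 downbeat M3
  -> R5 @ bar 0 tick 0 v(0, 2): opens on M3
  -> R2 @ bar 1 tick 0 v(0, 2): G3/B4 M3 -> F3/F4 P8 similar
  -> R7 @ bar 1 tick 0 v(1,): G4->A3 leap 10st
  -> R7 @ bar 1 tick 0 v(2,): B4->F4 leap 6st
  -> R4 @ bar 2 tick 0 v(0, 2): E3/D4 m7 untreated
  -> R3 @ bar 3 tick 0 v(0, 1): G3 above E3
  -> R4 @ bar 3 tick 0 v(0, 2): G3/F4 m7 untreated
  -> R3 @ bar 3 tick 1 v(0, 1): G3 above E3
  -> R3 @ bar 3 tick 2 v(0, 1): G3 above E3
  -> R3 @ bar 3 tick 3 v(0, 1): G3 above E3
  -> R2 @ bar 4 tick 0 v(0, 2): G3/F4 m7 -> A3/A4 P8 similar
  -> R7 @ bar 4 tick 0 v(1,): E3->F4 leap 13st
  -> R8 @ bar 4 tick 0 v(0, 2): penult P8 not 3rd/6th
  -> R6 @ bar 5 tick 3 v(0, 2): closes on M3

(0, 0, R5, (0, 2))
(1, 0, R2, (0, 2))
(1, 0, R7, (1,))
(1, 0, R7, (2,))
(2, 0, R4, (0, 2))
(3, 0, R3, (0, 1))
(3, 0, R4, (0, 2))
(3, 1, R3, (0, 1))
(3, 2, R3, (0, 1))
(3, 3, R3, (0, 1))
(4, 0, R2, (0, 2))
(4, 0, R7, (1,))
(4, 0, R8, (0, 2))
(5, 3, R6, (0, 2))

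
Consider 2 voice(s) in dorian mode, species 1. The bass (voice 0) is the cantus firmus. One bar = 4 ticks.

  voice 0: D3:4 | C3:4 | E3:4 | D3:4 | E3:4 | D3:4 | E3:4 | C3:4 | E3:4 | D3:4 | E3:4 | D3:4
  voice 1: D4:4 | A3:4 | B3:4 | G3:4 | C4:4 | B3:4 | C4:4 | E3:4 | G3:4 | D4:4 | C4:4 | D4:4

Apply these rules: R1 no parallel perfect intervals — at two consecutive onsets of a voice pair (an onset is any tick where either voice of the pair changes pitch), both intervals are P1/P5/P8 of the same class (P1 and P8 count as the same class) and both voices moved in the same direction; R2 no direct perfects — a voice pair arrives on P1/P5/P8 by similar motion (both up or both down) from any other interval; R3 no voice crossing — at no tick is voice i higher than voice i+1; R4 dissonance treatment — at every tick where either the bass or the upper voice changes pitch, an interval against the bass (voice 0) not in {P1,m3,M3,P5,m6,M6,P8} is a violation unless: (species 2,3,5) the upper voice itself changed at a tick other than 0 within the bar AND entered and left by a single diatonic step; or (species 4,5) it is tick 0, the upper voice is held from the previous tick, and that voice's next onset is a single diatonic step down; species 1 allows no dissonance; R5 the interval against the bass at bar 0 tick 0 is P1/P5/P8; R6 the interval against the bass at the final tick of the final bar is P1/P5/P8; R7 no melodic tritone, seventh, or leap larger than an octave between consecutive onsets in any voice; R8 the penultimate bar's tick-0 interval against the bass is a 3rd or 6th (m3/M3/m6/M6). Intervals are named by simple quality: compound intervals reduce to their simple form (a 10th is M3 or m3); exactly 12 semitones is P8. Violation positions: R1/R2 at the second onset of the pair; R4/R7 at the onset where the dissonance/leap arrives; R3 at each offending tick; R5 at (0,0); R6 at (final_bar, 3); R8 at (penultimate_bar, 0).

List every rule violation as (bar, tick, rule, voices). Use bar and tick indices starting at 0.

(2, 0, R2, (0, 1))
(3, 0, R4, (0, 1))

bar 0: v0=D3 v1=D4 downbeat P8
bar 1: v0=C3 v1=A3 downbeat M6
bar 2: v0=E3 v1=B3 downbeat P5
bar 3: v0=D3 v1=G3 downbeat P4
bar 4: v0=E3 v1=C4 downbeat m6
bar 5: v0=D3 v1=B3 downbeat M6
bar 6: v0=E3 v1=C4 downbeat m6
bar 7: v0=C3 v1=E3 downbeat M3
bar 8: v0=E3 v1=G3 downbeat m3
bar 9: v0=D3 v1=D4 downbeat P8
bar 10: v0=E3 v1=C4 downbeat m6
bar 11: v0=D3 v1=D4 downbeat P8
  -> R2 @ bar 2 tick 0 v(0, 1): C3/A3 M6 -> E3/B3 P5 similar
  -> R4 @ bar 3 tick 0 v(0, 1): D3/G3 P4 untreated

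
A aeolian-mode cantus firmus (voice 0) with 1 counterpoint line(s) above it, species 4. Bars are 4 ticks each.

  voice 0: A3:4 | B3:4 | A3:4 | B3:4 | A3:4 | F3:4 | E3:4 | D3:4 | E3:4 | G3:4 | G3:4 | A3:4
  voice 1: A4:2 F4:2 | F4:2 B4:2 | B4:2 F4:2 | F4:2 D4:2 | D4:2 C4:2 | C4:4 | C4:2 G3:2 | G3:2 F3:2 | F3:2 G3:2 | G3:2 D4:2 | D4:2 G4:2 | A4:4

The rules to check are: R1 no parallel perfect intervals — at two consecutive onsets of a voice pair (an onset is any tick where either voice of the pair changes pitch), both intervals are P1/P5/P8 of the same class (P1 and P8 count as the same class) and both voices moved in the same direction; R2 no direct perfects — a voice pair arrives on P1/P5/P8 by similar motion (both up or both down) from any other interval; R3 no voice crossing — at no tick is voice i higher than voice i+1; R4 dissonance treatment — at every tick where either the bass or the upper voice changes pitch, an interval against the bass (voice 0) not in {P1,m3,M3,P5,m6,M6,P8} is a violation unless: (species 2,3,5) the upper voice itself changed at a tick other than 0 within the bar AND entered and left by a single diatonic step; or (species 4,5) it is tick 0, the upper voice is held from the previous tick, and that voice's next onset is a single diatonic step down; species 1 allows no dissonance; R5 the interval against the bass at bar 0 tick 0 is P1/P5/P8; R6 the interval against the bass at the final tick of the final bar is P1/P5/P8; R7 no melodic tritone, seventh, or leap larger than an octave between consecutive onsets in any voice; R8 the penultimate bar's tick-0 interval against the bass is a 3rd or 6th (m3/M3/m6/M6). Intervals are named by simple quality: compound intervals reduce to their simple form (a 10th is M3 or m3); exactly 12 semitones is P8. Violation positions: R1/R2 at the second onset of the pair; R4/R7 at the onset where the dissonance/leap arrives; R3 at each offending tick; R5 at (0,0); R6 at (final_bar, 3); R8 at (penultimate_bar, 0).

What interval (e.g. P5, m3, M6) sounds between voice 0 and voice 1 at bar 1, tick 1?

voice 0=B3 voice 1=F4 -> TT

TT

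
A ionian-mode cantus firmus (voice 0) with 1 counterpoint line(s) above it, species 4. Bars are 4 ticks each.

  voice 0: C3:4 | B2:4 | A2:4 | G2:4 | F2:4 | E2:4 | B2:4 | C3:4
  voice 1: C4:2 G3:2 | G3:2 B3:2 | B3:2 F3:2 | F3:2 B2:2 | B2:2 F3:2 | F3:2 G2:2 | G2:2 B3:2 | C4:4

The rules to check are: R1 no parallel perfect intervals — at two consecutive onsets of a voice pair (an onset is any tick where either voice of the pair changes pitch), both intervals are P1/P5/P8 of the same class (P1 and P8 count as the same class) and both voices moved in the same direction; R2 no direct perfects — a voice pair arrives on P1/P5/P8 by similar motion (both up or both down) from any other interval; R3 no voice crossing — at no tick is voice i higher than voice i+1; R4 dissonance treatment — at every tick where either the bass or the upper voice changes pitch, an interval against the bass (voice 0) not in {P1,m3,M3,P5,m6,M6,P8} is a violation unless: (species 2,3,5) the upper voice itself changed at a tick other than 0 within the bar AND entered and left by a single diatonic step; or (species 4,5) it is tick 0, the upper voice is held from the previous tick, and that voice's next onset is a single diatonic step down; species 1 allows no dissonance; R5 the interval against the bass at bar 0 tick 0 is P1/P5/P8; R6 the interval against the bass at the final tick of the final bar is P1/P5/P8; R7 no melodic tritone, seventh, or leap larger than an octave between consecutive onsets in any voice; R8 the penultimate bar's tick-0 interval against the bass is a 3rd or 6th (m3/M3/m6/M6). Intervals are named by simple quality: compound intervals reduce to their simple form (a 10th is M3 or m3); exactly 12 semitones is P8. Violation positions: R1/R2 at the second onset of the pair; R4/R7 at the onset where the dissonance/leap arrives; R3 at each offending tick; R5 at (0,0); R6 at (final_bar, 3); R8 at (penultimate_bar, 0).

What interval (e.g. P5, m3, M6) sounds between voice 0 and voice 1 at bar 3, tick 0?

m7

voice 0=G2 voice 1=F3 -> m7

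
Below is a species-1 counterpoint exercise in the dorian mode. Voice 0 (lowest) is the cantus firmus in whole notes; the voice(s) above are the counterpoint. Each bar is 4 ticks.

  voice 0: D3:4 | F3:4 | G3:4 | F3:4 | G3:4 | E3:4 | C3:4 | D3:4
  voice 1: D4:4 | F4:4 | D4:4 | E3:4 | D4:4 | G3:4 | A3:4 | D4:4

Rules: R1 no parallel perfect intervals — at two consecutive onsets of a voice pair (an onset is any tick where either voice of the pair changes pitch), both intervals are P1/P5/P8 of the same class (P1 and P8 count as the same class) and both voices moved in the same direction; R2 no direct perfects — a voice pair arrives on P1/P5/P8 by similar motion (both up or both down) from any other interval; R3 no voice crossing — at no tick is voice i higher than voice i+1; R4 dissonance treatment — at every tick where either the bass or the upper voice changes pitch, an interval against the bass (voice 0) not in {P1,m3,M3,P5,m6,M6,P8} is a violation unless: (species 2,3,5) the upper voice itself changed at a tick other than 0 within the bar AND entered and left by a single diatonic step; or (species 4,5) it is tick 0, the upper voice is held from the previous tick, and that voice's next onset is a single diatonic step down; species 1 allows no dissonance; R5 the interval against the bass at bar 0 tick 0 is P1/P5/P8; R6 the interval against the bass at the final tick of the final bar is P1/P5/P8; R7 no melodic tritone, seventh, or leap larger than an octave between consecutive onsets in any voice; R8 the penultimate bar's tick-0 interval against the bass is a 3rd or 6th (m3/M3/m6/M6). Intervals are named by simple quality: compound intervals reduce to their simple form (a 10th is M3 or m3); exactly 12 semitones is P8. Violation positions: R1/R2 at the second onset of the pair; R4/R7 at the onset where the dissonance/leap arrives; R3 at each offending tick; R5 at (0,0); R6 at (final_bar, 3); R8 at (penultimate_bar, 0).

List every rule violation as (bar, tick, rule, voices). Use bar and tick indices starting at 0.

bar 0: v0=D3 v1=D4 downbeat P8
bar 1: v0=F3 v1=F4 downbeat P8
bar 2: v0=G3 v1=D4 downbeat P5
bar 3: v0=F3 v1=E3 downbeat m2
bar 4: v0=G3 v1=D4 downbeat P5
bar 5: v0=E3 v1=G3 downbeat m3
bar 6: v0=C3 v1=A3 downbeat M6
bar 7: v0=D3 v1=D4 downbeat P8
  -> R1 @ bar 1 tick 0 v(0, 1): D3/D4 P8 -> F3/F4 P8 similar
  -> R3 @ bar 3 tick 0 v(0, 1): F3 above E3
  -> R4 @ bar 3 tick 0 v(0, 1): F3/E3 m2 untreated
  -> R7 @ bar 3 tick 0 v(1,): D4->E3 leap 10st
  -> R3 @ bar 3 tick 1 v(0, 1): F3 above E3
  -> R3 @ bar 3 tick 2 v(0, 1): F3 above E3
  -> R3 @ bar 3 tick 3 v(0, 1): F3 above E3
  -> R2 @ bar 4 tick 0 v(0, 1): F3/E3 m2 -> G3/D4 P5 similar
  -> R7 @ bar 4 tick 0 v(1,): E3->D4 leap 10st
  -> R2 @ bar 7 tick 0 v(0, 1): C3/A3 M6 -> D3/D4 P8 similar

(1, 0, R1, (0, 1))
(3, 0, R3, (0, 1))
(3, 0, R4, (0, 1))
(3, 0, R7, (1,))
(3, 1, R3, (0, 1))
(3, 2, R3, (0, 1))
(3, 3, R3, (0, 1))
(4, 0, R2, (0, 1))
(4, 0, R7, (1,))
(7, 0, R2, (0, 1))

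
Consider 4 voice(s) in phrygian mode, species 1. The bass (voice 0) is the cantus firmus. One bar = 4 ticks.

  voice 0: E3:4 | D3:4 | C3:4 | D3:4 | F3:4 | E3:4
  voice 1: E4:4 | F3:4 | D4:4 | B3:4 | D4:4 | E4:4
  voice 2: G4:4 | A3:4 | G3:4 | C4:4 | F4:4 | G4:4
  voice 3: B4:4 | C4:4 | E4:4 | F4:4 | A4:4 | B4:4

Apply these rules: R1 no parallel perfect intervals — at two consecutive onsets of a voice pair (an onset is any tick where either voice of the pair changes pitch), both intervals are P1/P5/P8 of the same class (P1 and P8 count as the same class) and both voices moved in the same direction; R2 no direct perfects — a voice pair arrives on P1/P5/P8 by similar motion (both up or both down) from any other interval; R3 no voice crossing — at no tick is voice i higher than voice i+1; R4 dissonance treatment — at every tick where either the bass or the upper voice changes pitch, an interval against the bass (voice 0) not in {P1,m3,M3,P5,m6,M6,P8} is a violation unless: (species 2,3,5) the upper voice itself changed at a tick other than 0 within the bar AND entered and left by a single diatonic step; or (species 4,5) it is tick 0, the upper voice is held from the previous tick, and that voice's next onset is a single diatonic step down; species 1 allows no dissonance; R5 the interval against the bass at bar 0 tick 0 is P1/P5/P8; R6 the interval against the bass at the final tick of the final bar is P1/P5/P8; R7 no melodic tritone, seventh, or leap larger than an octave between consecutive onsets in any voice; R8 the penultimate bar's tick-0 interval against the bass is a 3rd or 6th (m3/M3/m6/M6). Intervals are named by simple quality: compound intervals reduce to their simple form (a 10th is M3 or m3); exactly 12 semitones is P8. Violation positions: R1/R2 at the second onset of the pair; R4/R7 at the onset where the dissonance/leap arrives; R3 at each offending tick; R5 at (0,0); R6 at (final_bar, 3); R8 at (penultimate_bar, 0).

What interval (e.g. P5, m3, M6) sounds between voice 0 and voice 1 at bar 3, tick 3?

voice 0=D3 voice 1=B3 -> M6

M6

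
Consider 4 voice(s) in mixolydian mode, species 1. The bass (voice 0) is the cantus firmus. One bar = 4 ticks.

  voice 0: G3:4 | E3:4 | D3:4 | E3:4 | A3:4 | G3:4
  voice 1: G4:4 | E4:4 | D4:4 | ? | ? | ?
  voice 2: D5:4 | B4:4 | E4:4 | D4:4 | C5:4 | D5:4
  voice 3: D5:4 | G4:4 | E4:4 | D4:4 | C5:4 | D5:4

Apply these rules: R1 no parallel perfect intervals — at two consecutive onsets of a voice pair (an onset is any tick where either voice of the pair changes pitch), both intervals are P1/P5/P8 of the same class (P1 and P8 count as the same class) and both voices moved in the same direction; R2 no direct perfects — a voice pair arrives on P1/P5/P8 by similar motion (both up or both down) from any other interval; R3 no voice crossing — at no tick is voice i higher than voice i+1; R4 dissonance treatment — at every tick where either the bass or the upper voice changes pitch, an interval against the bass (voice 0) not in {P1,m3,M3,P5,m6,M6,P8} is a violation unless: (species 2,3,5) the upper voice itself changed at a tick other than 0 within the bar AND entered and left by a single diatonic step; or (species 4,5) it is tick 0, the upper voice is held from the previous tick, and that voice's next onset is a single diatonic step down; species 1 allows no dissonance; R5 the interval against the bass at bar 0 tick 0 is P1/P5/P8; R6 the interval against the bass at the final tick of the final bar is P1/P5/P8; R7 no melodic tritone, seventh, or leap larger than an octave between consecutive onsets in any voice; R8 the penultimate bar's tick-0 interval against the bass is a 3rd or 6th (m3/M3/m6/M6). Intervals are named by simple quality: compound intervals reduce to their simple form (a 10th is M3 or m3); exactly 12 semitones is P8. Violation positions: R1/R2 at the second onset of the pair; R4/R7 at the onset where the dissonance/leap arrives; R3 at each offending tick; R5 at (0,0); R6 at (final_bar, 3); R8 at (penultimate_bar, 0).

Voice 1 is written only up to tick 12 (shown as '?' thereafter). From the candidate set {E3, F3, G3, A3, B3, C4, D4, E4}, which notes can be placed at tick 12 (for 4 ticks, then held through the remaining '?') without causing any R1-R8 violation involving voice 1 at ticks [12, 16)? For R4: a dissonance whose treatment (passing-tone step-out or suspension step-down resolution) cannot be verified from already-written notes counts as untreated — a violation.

{B3, C4}

E3: violates R7
F3: violates R4
G3: violates R2
A3: violates R4
B3: legal
C4: legal
D4: violates R4
E4: violates R1,R3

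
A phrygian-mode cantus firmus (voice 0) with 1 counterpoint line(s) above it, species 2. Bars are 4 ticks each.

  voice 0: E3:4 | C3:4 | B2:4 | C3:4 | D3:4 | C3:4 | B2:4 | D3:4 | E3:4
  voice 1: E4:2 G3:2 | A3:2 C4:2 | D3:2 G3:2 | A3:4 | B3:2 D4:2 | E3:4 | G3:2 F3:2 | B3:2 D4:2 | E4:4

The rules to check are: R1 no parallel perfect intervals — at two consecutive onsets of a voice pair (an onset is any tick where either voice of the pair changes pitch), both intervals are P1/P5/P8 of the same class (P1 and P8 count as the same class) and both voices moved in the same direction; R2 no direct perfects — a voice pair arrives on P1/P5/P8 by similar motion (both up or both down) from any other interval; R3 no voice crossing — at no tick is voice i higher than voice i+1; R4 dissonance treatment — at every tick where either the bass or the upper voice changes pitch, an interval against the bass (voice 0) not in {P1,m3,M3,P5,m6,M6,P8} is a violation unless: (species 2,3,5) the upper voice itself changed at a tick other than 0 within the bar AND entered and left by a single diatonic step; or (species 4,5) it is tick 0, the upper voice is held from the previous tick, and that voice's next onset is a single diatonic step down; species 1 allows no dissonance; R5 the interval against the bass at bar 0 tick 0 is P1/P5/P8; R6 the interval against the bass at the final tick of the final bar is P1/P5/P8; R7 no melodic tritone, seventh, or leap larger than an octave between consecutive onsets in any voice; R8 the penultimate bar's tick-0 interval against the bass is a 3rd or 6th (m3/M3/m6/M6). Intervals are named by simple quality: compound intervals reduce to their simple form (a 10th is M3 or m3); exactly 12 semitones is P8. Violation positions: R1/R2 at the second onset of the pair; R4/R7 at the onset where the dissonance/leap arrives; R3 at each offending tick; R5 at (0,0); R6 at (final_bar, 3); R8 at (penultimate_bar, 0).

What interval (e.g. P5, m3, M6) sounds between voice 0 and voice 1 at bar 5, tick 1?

voice 0=C3 voice 1=E3 -> M3

M3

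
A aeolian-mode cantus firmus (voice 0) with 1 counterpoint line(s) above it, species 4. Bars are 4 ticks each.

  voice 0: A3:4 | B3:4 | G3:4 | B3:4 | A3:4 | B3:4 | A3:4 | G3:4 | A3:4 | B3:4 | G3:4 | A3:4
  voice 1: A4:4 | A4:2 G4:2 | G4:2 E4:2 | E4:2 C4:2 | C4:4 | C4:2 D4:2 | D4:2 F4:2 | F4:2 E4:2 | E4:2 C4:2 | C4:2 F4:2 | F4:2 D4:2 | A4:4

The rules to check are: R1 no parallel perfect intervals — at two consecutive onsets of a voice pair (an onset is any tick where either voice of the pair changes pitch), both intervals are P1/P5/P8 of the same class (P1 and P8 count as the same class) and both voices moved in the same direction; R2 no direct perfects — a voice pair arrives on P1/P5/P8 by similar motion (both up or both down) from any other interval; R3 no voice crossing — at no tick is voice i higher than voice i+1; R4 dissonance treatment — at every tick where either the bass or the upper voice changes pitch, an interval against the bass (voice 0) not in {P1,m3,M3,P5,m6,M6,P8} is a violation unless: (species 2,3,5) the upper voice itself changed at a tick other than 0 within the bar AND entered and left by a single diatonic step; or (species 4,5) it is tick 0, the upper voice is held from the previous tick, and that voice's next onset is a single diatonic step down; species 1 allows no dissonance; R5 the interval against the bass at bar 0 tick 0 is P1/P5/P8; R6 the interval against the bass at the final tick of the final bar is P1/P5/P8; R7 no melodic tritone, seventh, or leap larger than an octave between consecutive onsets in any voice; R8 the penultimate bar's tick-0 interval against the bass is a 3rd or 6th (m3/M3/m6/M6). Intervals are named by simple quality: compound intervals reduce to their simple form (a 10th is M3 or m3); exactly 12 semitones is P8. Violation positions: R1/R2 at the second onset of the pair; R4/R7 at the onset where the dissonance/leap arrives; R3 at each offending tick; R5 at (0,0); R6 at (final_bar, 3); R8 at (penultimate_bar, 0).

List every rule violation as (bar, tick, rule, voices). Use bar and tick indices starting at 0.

(3, 0, R4, (0, 1))
(3, 2, R4, (0, 1))
(5, 0, R4, (0, 1))
(6, 0, R4, (0, 1))
(9, 0, R4, (0, 1))
(9, 2, R4, (0, 1))
(10, 0, R4, (0, 1))
(10, 0, R8, (0, 1))
(11, 0, R2, (0, 1))

bar 0: v0=A3 v1=A4 downbeat P8
bar 1: v0=B3 v1=A4 downbeat m7
bar 2: v0=G3 v1=G4 downbeat P8
bar 3: v0=B3 v1=E4 downbeat P4
bar 4: v0=A3 v1=C4 downbeat m3
bar 5: v0=B3 v1=C4 downbeat m2
bar 6: v0=A3 v1=D4 downbeat P4
bar 7: v0=G3 v1=F4 downbeat m7
bar 8: v0=A3 v1=E4 downbeat P5
bar 9: v0=B3 v1=C4 downbeat m2
bar 10: v0=G3 v1=F4 downbeat m7
bar 11: v0=A3 v1=A4 downbeat P8
  -> R4 @ bar 3 tick 0 v(0, 1): B3/E4 P4 untreated
  -> R4 @ bar 3 tick 2 v(0, 1): B3/C4 m2 untreated
  -> R4 @ bar 5 tick 0 v(0, 1): B3/C4 m2 untreated
  -> R4 @ bar 6 tick 0 v(0, 1): A3/D4 P4 untreated
  -> R4 @ bar 9 tick 0 v(0, 1): B3/C4 m2 untreated
  -> R4 @ bar 9 tick 2 v(0, 1): B3/F4 TT untreated
  -> R4 @ bar 10 tick 0 v(0, 1): G3/F4 m7 untreated
  -> R8 @ bar 10 tick 0 v(0, 1): penult m7 not 3rd/6th
  -> R2 @ bar 11 tick 0 v(0, 1): G3/D4 P5 -> A3/A4 P8 similar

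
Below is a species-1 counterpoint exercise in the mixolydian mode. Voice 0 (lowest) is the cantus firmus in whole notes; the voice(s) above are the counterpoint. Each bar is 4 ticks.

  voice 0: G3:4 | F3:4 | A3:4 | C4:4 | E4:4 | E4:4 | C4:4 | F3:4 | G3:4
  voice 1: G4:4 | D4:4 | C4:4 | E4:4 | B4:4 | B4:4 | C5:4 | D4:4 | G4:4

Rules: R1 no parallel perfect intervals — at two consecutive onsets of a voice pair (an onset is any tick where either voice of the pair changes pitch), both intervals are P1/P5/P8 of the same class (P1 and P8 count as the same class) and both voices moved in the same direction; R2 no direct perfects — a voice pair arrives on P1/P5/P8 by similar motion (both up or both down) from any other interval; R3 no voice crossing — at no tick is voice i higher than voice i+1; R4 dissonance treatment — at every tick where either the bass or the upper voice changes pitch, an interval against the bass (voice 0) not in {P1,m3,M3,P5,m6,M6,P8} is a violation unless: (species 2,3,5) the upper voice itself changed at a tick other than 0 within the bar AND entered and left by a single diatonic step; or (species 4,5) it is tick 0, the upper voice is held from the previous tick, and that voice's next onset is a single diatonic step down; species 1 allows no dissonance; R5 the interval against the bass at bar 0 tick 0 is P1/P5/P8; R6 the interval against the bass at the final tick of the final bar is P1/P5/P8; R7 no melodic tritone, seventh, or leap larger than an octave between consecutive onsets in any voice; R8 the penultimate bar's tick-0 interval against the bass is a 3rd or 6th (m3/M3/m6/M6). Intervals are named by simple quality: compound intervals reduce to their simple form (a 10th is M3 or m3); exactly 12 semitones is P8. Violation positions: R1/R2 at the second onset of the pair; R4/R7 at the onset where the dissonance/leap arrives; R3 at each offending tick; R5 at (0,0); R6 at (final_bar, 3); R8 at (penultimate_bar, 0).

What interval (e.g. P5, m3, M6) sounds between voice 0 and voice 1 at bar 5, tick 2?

P5

voice 0=E4 voice 1=B4 -> P5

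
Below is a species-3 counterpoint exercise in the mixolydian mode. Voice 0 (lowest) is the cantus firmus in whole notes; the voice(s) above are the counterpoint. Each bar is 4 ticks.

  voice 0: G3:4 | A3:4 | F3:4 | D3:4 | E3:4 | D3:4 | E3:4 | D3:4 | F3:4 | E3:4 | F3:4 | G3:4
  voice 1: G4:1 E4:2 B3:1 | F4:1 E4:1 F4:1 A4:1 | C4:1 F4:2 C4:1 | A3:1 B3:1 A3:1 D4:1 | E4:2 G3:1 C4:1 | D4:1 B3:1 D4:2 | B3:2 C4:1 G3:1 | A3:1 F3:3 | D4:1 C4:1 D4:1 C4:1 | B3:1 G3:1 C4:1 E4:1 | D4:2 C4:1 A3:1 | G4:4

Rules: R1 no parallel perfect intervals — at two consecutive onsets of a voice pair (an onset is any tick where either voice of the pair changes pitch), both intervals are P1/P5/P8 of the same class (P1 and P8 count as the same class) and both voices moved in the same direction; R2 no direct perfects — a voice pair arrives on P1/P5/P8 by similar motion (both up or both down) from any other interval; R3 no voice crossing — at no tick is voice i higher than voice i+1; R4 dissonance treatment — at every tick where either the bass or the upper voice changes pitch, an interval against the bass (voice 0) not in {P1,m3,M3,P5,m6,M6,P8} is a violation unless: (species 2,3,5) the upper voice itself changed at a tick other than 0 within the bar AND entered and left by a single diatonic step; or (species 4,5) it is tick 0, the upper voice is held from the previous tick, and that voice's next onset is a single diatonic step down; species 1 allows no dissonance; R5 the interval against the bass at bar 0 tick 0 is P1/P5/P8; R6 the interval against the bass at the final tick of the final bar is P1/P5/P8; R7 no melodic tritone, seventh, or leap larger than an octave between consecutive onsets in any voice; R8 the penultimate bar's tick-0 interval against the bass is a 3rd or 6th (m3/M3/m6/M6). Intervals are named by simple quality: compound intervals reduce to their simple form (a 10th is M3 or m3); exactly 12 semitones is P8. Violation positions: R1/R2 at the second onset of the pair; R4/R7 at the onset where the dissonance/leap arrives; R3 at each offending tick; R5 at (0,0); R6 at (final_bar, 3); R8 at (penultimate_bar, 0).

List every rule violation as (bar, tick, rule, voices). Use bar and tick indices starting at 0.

bar 0: v0=G3 v1=G4 downbeat P8
bar 1: v0=A3 v1=F4 downbeat m6
bar 2: v0=F3 v1=C4 downbeat P5
bar 3: v0=D3 v1=A3 downbeat P5
bar 4: v0=E3 v1=E4 downbeat P8
bar 5: v0=D3 v1=D4 downbeat P8
bar 6: v0=E3 v1=B3 downbeat P5
bar 7: v0=D3 v1=A3 downbeat P5
bar 8: v0=F3 v1=D4 downbeat M6
bar 9: v0=E3 v1=B3 downbeat P5
bar 10: v0=F3 v1=D4 downbeat M6
bar 11: v0=G3 v1=G4 downbeat P8
  -> R7 @ bar 1 tick 0 v(1,): B3->F4 leap 6st
  -> R2 @ bar 2 tick 0 v(0, 1): A3/A4 P8 -> F3/C4 P5 similar
  -> R1 @ bar 3 tick 0 v(0, 1): F3/C4 P5 -> D3/A3 P5 similar
  -> R1 @ bar 4 tick 0 v(0, 1): D3/D4 P8 -> E3/E4 P8 similar
  -> R1 @ bar 9 tick 0 v(0, 1): F3/C4 P5 -> E3/B3 P5 similar
  -> R2 @ bar 11 tick 0 v(0, 1): F3/A3 M3 -> G3/G4 P8 similar
  -> R7 @ bar 11 tick 0 v(1,): A3->G4 leap 10st

(1, 0, R7, (1,))
(2, 0, R2, (0, 1))
(3, 0, R1, (0, 1))
(4, 0, R1, (0, 1))
(9, 0, R1, (0, 1))
(11, 0, R2, (0, 1))
(11, 0, R7, (1,))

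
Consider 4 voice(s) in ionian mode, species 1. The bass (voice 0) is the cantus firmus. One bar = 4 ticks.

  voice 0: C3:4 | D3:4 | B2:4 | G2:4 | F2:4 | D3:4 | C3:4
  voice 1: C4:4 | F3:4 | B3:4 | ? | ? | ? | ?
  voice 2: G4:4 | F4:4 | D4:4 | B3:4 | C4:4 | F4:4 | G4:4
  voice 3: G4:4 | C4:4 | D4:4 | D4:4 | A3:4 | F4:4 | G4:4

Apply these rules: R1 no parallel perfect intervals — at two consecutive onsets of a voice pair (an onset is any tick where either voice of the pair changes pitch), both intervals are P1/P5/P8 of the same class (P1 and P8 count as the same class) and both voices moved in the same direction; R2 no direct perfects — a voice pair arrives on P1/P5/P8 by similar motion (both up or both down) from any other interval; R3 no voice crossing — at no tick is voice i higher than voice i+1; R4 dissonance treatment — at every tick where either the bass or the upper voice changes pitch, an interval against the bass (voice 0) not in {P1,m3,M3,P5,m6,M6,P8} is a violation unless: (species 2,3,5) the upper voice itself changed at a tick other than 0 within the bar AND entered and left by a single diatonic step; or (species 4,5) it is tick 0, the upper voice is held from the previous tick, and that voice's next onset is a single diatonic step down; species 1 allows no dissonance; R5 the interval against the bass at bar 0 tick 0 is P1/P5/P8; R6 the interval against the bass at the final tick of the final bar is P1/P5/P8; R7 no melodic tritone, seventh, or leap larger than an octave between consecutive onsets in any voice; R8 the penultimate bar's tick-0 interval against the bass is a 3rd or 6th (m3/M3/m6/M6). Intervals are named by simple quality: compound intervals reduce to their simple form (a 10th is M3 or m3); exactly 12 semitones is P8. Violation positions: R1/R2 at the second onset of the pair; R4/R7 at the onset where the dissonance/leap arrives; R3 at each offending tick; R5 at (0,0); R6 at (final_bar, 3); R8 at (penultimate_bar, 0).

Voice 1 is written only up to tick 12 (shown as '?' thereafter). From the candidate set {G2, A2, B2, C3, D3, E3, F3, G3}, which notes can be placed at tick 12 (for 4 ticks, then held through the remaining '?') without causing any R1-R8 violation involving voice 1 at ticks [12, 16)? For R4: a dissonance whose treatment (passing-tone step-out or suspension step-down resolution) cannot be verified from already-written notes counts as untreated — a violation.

G2: violates R1,R7
A2: violates R4,R7
B2: violates R2
C3: violates R4,R7
D3: violates R2
E3: violates R2
F3: violates R4,R7
G3: violates R1

{}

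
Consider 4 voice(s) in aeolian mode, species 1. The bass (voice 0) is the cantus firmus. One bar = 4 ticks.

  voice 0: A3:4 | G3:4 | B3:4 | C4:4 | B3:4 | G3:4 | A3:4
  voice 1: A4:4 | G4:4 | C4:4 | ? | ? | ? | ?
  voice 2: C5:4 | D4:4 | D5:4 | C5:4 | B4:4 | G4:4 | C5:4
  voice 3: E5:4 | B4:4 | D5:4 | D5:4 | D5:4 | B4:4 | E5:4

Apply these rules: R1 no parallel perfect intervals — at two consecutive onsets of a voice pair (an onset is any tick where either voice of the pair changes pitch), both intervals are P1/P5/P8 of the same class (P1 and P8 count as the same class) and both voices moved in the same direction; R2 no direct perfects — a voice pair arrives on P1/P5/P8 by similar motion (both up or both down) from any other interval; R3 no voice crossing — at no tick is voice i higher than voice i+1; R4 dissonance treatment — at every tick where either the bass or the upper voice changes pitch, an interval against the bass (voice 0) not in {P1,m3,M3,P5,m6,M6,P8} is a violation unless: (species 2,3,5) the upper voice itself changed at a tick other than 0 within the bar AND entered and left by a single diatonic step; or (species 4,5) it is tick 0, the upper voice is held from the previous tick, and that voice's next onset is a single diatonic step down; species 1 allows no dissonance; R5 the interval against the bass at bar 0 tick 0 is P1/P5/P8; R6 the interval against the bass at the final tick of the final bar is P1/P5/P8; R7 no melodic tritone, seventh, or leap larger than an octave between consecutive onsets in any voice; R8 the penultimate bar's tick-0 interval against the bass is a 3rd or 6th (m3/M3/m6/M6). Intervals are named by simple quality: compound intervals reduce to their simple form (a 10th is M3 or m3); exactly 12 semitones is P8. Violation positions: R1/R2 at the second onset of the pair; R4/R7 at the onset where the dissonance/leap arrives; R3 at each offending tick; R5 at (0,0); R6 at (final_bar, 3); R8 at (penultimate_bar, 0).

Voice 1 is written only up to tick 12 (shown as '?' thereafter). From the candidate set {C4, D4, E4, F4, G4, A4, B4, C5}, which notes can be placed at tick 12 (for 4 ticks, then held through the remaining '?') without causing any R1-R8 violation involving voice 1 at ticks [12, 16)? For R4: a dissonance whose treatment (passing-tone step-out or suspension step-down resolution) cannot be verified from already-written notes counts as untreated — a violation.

C4: legal
D4: violates R4
E4: legal
F4: violates R4
G4: violates R2
A4: legal
B4: violates R4,R7
C5: violates R2

{A4, C4, E4}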